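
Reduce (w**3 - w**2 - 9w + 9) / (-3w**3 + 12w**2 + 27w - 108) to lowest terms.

Euclidean algorithm in ℚ[w]:
  w**3 - w**2 - 9w + 9 = (-1/3)(-3w**3 + 12w**2 + 27w - 108) + (3w**2 - 27)
  -3w**3 + 12w**2 + 27w - 108 = (-w + 4)(3w**2 - 27) + (0)
Last nonzero remainder: 3w**2 - 27. Dividing through by 3 gives the monic gcd w**2 - 9.
Cancel w**2 - 9 from numerator and denominator to get the reduced form.

(-w + 1)/(3w - 12)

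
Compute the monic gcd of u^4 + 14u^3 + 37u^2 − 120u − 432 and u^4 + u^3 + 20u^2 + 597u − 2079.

u^2 + 6u − 27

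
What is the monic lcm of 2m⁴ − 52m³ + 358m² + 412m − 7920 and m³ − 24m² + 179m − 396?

m⁵ − 30m⁴ + 283m³ − 510m² − 4784m + 15840

By polynomial division,
  2m⁴ − 52m³ + 358m² + 412m − 7920 = (2m − 4)(m³ − 24m² + 179m − 396) + (−96m² + 1920m − 9504)
  m³ − 24m² + 179m − 396 = (−(1/96)m + 1/24)(−96m² + 1920m − 9504) + (0)
Last nonzero remainder: −96m² + 1920m − 9504. Dividing through by −96 gives the monic gcd m² − 20m + 99.
Then lcm(f, g) = f·g / gcd(f, g); expanding and making the result monic gives the answer.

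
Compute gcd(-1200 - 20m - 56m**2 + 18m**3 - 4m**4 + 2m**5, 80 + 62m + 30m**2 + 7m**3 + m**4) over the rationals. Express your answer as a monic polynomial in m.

10 + 4m + m**2

By polynomial division,
  2m**5 - 4m**4 + 18m**3 - 56m**2 - 20m - 1200 = (2m - 18)(m**4 + 7m**3 + 30m**2 + 62m + 80) + (84m**3 + 360m**2 + 936m + 240)
  m**4 + 7m**3 + 30m**2 + 62m + 80 = ((1/84)m + 19/588)(84m**3 + 360m**2 + 936m + 240) + ((354/49)m**2 + (1416/49)m + 3540/49)
  84m**3 + 360m**2 + 936m + 240 = ((686/59)m + 196/59)((354/49)m**2 + (1416/49)m + 3540/49) + (0)
Last nonzero remainder: (354/49)m**2 + (1416/49)m + 3540/49. Dividing through by 354/49 gives the monic gcd m**2 + 4m + 10.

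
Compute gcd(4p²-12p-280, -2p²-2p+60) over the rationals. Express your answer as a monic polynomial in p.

Euclidean algorithm in ℚ[p]:
  4p²-12p-280 = (-2)(-2p²-2p+60) + (-16p-160)
  -2p²-2p+60 = ((1/8)p-9/8)(-16p-160) + (-120)
  -16p-160 = ((2/15)p+4/3)(-120) + (0)
The last nonzero remainder is the constant -120, so the polynomials are coprime and gcd = 1.

1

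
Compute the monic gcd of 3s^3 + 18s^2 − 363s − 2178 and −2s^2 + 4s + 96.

By polynomial division,
  3s^3 + 18s^2 − 363s − 2178 = (−(3/2)s − 12)(−2s^2 + 4s + 96) + (−171s − 1026)
  −2s^2 + 4s + 96 = ((2/171)s − 16/171)(−171s − 1026) + (0)
Last nonzero remainder: −171s − 1026. Dividing through by −171 gives the monic gcd s + 6.

s + 6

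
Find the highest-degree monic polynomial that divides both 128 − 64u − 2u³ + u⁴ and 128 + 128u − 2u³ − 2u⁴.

By polynomial division,
  u⁴ − 2u³ − 64u + 128 = (−1/2)(−2u⁴ − 2u³ + 128u + 128) + (−3u³ + 192)
  −2u⁴ − 2u³ + 128u + 128 = ((2/3)u + 2/3)(−3u³ + 192) + (0)
Last nonzero remainder: −3u³ + 192. Dividing through by −3 gives the monic gcd u³ − 64.

−64 + u³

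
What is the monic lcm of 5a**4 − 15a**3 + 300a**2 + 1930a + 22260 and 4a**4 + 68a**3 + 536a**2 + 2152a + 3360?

Apply the Euclidean algorithm:
  5a**4 − 15a**3 + 300a**2 + 1930a + 22260 = (5/4)(4a**4 + 68a**3 + 536a**2 + 2152a + 3360) + (−100a**3 − 370a**2 − 760a + 18060)
  4a**4 + 68a**3 + 536a**2 + 2152a + 3360 = (−(1/25)a − 133/250)(−100a**3 − 370a**2 − 760a + 18060) + ((7719/25)a**2 + (61752/25)a + 324198/25)
  −100a**3 − 370a**2 − 760a + 18060 = (−(2500/7719)a + 10750/7719)((7719/25)a**2 + (61752/25)a + 324198/25) + (0)
Last nonzero remainder: (7719/25)a**2 + (61752/25)a + 324198/25. Dividing through by 7719/25 gives the monic gcd a**2 + 8a + 42.
Then lcm(f, g) = f·g / gcd(f, g); expanding and making the result monic gives the answer.

a**6 + 6a**5 + 53a**4 + 866a**3 + 9126a**2 + 47788a + 89040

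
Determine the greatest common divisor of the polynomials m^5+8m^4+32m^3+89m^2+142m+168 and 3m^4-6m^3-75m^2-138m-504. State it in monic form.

By polynomial division,
  m^5+8m^4+32m^3+89m^2+142m+168 = ((1/3)m+10/3)(3m^4-6m^3-75m^2-138m-504) + (77m^3+385m^2+770m+1848)
  3m^4-6m^3-75m^2-138m-504 = ((3/77)m-3/11)(77m^3+385m^2+770m+1848) + (0)
Last nonzero remainder: 77m^3+385m^2+770m+1848. Dividing through by 77 gives the monic gcd m^3+5m^2+10m+24.

m^3+5m^2+10m+24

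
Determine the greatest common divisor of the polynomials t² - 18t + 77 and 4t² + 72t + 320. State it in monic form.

Apply the Euclidean algorithm:
  t² - 18t + 77 = (1/4)(4t² + 72t + 320) + (-36t - 3)
  4t² + 72t + 320 = (-(1/9)t - 215/108)(-36t - 3) + (11305/36)
  -36t - 3 = (-(1296/11305)t - 108/11305)(11305/36) + (0)
The last nonzero remainder is the constant 11305/36, so the polynomials are coprime and gcd = 1.

1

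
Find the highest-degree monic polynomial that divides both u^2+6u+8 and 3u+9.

1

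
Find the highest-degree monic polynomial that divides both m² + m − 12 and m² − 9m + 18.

m − 3

By polynomial division,
  m² + m − 12 = (m² − 9m + 18) + (10m − 30)
  m² − 9m + 18 = ((1/10)m − 3/5)(10m − 30) + (0)
Last nonzero remainder: 10m − 30. Dividing through by 10 gives the monic gcd m − 3.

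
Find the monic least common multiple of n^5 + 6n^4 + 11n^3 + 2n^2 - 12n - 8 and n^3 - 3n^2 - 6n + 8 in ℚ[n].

Euclidean algorithm in ℚ[n]:
  n^5 + 6n^4 + 11n^3 + 2n^2 - 12n - 8 = (n^2 + 9n + 44)(n^3 - 3n^2 - 6n + 8) + (180n^2 + 180n - 360)
  n^3 - 3n^2 - 6n + 8 = ((1/180)n - 1/45)(180n^2 + 180n - 360) + (0)
Last nonzero remainder: 180n^2 + 180n - 360. Dividing through by 180 gives the monic gcd n^2 + n - 2.
Then lcm(f, g) = f·g / gcd(f, g); expanding and making the result monic gives the answer.

n^6 + 2n^5 - 13n^4 - 42n^3 - 20n^2 + 40n + 32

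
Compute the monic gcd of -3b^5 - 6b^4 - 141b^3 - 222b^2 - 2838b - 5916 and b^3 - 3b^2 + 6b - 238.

Apply the Euclidean algorithm:
  -3b^5 - 6b^4 - 141b^3 - 222b^2 - 2838b - 5916 = (-3b^2 - 15b - 168)(b^3 - 3b^2 + 6b - 238) + (-1350b^2 - 5400b - 45900)
  b^3 - 3b^2 + 6b - 238 = (-(1/1350)b + 7/1350)(-1350b^2 - 5400b - 45900) + (0)
Last nonzero remainder: -1350b^2 - 5400b - 45900. Dividing through by -1350 gives the monic gcd b^2 + 4b + 34.

b^2 + 4b + 34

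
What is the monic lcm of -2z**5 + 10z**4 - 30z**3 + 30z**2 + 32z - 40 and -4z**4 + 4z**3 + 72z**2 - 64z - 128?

Euclidean algorithm in ℚ[z]:
  -2z**5 + 10z**4 - 30z**3 + 30z**2 + 32z - 40 = ((1/2)z - 2)(-4z**4 + 4z**3 + 72z**2 - 64z - 128) + (-58z**3 + 206z**2 - 32z - 296)
  -4z**4 + 4z**3 + 72z**2 - 64z - 128 = ((2/29)z + 148/841)(-58z**3 + 206z**2 - 32z - 296) + ((31920/841)z**2 - (31920/841)z - 63840/841)
  -58z**3 + 206z**2 - 32z - 296 = (-(24389/15960)z + 31117/7980)((31920/841)z**2 - (31920/841)z - 63840/841) + (0)
Last nonzero remainder: (31920/841)z**2 - (31920/841)z - 63840/841. Dividing through by 31920/841 gives the monic gcd z**2 - z - 2.
Then lcm(f, g) = f·g / gcd(f, g); expanding and making the result monic gives the answer.

z**7 - 5z**6 - z**5 + 65z**4 - 256z**3 + 260z**2 + 256z - 320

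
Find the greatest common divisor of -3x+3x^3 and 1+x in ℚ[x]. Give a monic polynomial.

1+x

By polynomial division,
  3x^3-3x = (3x^2-3x)(x+1) + (0)
The last nonzero remainder x+1 is already monic.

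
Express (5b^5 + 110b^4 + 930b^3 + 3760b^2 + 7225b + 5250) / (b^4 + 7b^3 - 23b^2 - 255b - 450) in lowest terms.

Repeated division with remainder:
  5b^5 + 110b^4 + 930b^3 + 3760b^2 + 7225b + 5250 = (5b + 75)(b^4 + 7b^3 - 23b^2 - 255b - 450) + (520b^3 + 6760b^2 + 28600b + 39000)
  b^4 + 7b^3 - 23b^2 - 255b - 450 = ((1/520)b - 3/260)(520b^3 + 6760b^2 + 28600b + 39000) + (0)
Last nonzero remainder: 520b^3 + 6760b^2 + 28600b + 39000. Dividing through by 520 gives the monic gcd b^3 + 13b^2 + 55b + 75.
Cancel b^3 + 13b^2 + 55b + 75 from numerator and denominator to get the reduced form.

(5b^2 + 45b + 70)/(b - 6)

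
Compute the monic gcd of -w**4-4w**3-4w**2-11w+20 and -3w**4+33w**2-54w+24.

w**2+3w-4

Repeated division with remainder:
  -w**4-4w**3-4w**2-11w+20 = (1/3)(-3w**4+33w**2-54w+24) + (-4w**3-15w**2+7w+12)
  -3w**4+33w**2-54w+24 = ((3/4)w-45/16)(-4w**3-15w**2+7w+12) + (-(231/16)w**2-(693/16)w+231/4)
  -4w**3-15w**2+7w+12 = ((64/231)w+16/77)(-(231/16)w**2-(693/16)w+231/4) + (0)
Last nonzero remainder: -(231/16)w**2-(693/16)w+231/4. Dividing through by -231/16 gives the monic gcd w**2+3w-4.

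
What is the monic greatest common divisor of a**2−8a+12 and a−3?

Apply the Euclidean algorithm:
  a**2−8a+12 = (a−5)(a−3) + (−3)
  a−3 = (−(1/3)a+1)(−3) + (0)
The last nonzero remainder is the constant −3, so the polynomials are coprime and gcd = 1.

1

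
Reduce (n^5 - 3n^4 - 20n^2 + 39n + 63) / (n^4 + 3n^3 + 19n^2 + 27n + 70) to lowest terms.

By polynomial division,
  n^5 - 3n^4 - 20n^2 + 39n + 63 = (n - 6)(n^4 + 3n^3 + 19n^2 + 27n + 70) + (-n^3 + 67n^2 + 131n + 483)
  n^4 + 3n^3 + 19n^2 + 27n + 70 = (-n - 70)(-n^3 + 67n^2 + 131n + 483) + (4840n^2 + 9680n + 33880)
  -n^3 + 67n^2 + 131n + 483 = (-(1/4840)n + 69/4840)(4840n^2 + 9680n + 33880) + (0)
Last nonzero remainder: 4840n^2 + 9680n + 33880. Dividing through by 4840 gives the monic gcd n^2 + 2n + 7.
Cancel n^2 + 2n + 7 from numerator and denominator to get the reduced form.

(n^3 - 5n^2 + 3n + 9)/(n^2 + n + 10)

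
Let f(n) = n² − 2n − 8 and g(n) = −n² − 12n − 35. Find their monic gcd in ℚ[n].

1

Euclidean algorithm in ℚ[n]:
  n² − 2n − 8 = (−1)(−n² − 12n − 35) + (−14n − 43)
  −n² − 12n − 35 = ((1/14)n + 125/196)(−14n − 43) + (−1485/196)
  −14n − 43 = ((2744/1485)n + 8428/1485)(−1485/196) + (0)
The last nonzero remainder is the constant −1485/196, so the polynomials are coprime and gcd = 1.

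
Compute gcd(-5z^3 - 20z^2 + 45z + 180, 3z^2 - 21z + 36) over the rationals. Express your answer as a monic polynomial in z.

z - 3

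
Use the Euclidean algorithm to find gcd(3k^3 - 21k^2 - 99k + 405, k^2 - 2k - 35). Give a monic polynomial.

By polynomial division,
  3k^3 - 21k^2 - 99k + 405 = (3k - 15)(k^2 - 2k - 35) + (-24k - 120)
  k^2 - 2k - 35 = (-(1/24)k + 7/24)(-24k - 120) + (0)
Last nonzero remainder: -24k - 120. Dividing through by -24 gives the monic gcd k + 5.

k + 5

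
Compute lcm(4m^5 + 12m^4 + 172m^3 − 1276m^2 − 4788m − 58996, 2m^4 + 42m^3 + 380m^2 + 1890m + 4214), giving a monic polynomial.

By polynomial division,
  4m^5 + 12m^4 + 172m^3 − 1276m^2 − 4788m − 58996 = (2m − 36)(2m^4 + 42m^3 + 380m^2 + 1890m + 4214) + (924m^3 + 8624m^2 + 54824m + 92708)
  2m^4 + 42m^3 + 380m^2 + 1890m + 4214 = ((1/462)m + 5/198)(924m^3 + 8624m^2 + 54824m + 92708) + ((392/9)m^2 + (2744/9)m + 16856/9)
  924m^3 + 8624m^2 + 54824m + 92708 = ((297/14)m + 99/2)((392/9)m^2 + (2744/9)m + 16856/9) + (0)
Last nonzero remainder: (392/9)m^2 + (2744/9)m + 16856/9. Dividing through by 392/9 gives the monic gcd m^2 + 7m + 43.
Then lcm(f, g) = f·g / gcd(f, g); expanding and making the result monic gives the answer.

m^7 + 17m^6 + 134m^5 + 430m^4 − 3556m^3 − 47138m^2 − 265139m − 722701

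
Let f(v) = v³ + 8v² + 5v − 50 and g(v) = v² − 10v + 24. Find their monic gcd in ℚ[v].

1

Repeated division with remainder:
  v³ + 8v² + 5v − 50 = (v + 18)(v² − 10v + 24) + (161v − 482)
  v² − 10v + 24 = ((1/161)v − 1128/25921)(161v − 482) + (78408/25921)
  161v − 482 = ((4173281/78408)v − 6246961/39204)(78408/25921) + (0)
The last nonzero remainder is the constant 78408/25921, so the polynomials are coprime and gcd = 1.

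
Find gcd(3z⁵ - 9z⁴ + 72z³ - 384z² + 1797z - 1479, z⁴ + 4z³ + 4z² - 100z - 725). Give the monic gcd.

Euclidean algorithm in ℚ[z]:
  3z⁵ - 9z⁴ + 72z³ - 384z² + 1797z - 1479 = (3z - 21)(z⁴ + 4z³ + 4z² - 100z - 725) + (144z³ + 1872z - 16704)
  z⁴ + 4z³ + 4z² - 100z - 725 = ((1/144)z + 1/36)(144z³ + 1872z - 16704) + (-9z² - 36z - 261)
  144z³ + 1872z - 16704 = (-16z + 64)(-9z² - 36z - 261) + (0)
Last nonzero remainder: -9z² - 36z - 261. Dividing through by -9 gives the monic gcd z² + 4z + 29.

z² + 4z + 29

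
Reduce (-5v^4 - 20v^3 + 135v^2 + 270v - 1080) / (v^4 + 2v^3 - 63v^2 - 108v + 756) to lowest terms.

(-5v^2 - 5v + 60)/(v^2 - v - 42)

Euclidean algorithm in ℚ[v]:
  -5v^4 - 20v^3 + 135v^2 + 270v - 1080 = (-5)(v^4 + 2v^3 - 63v^2 - 108v + 756) + (-10v^3 - 180v^2 - 270v + 2700)
  v^4 + 2v^3 - 63v^2 - 108v + 756 = (-(1/10)v + 8/5)(-10v^3 - 180v^2 - 270v + 2700) + (198v^2 + 594v - 3564)
  -10v^3 - 180v^2 - 270v + 2700 = (-(5/99)v - 25/33)(198v^2 + 594v - 3564) + (0)
Last nonzero remainder: 198v^2 + 594v - 3564. Dividing through by 198 gives the monic gcd v^2 + 3v - 18.
Cancel v^2 + 3v - 18 from numerator and denominator to get the reduced form.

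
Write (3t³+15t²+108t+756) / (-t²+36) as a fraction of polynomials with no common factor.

Repeated division with remainder:
  3t³+15t²+108t+756 = (-3t-15)(-t²+36) + (216t+1296)
  -t²+36 = (-(1/216)t+1/36)(216t+1296) + (0)
Last nonzero remainder: 216t+1296. Dividing through by 216 gives the monic gcd t+6.
Cancel t+6 from numerator and denominator to get the reduced form.

(-3t²+3t-126)/(t-6)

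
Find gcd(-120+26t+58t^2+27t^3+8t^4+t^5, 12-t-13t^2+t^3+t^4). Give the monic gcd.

Euclidean algorithm in ℚ[t]:
  t^5+8t^4+27t^3+58t^2+26t-120 = (t+7)(t^4+t^3-13t^2-t+12) + (33t^3+150t^2+21t-204)
  t^4+t^3-13t^2-t+12 = ((1/33)t-13/121)(33t^3+150t^2+21t-204) + ((300/121)t^2+(900/121)t-1200/121)
  33t^3+150t^2+21t-204 = ((1331/100)t+2057/100)((300/121)t^2+(900/121)t-1200/121) + (0)
Last nonzero remainder: (300/121)t^2+(900/121)t-1200/121. Dividing through by 300/121 gives the monic gcd t^2+3t-4.

-4+3t+t^2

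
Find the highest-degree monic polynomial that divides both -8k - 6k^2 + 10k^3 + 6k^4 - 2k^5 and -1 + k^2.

-1 + k^2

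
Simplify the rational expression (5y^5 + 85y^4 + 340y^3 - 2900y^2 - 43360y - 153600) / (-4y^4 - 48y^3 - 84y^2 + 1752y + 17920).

(-5y^2 + 10y + 240)/(4y - 28)

Repeated division with remainder:
  5y^5 + 85y^4 + 340y^3 - 2900y^2 - 43360y - 153600 = (-(5/4)y - 25/4)(-4y^4 - 48y^3 - 84y^2 + 1752y + 17920) + (-65y^3 - 1235y^2 - 10010y - 41600)
  -4y^4 - 48y^3 - 84y^2 + 1752y + 17920 = ((4/65)y - 28/65)(-65y^3 - 1235y^2 - 10010y - 41600) + (0)
Last nonzero remainder: -65y^3 - 1235y^2 - 10010y - 41600. Dividing through by -65 gives the monic gcd y^3 + 19y^2 + 154y + 640.
Cancel y^3 + 19y^2 + 154y + 640 from numerator and denominator to get the reduced form.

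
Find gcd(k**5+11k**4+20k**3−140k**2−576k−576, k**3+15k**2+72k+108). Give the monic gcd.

k**2+9k+18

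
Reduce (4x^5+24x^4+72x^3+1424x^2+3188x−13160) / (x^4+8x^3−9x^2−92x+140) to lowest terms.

By polynomial division,
  4x^5+24x^4+72x^3+1424x^2+3188x−13160 = (4x−8)(x^4+8x^3−9x^2−92x+140) + (172x^3+1720x^2+1892x−12040)
  x^4+8x^3−9x^2−92x+140 = ((1/172)x−1/86)(172x^3+1720x^2+1892x−12040) + (0)
Last nonzero remainder: 172x^3+1720x^2+1892x−12040. Dividing through by 172 gives the monic gcd x^3+10x^2+11x−70.
Cancel x^3+10x^2+11x−70 from numerator and denominator to get the reduced form.

(4x^2−16x+188)/(x−2)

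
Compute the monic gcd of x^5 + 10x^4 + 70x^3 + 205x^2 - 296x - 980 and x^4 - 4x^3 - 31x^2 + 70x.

x^2 + 3x - 10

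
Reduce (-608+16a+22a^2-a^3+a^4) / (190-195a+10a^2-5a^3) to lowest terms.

Apply the Euclidean algorithm:
  a^4-a^3+22a^2+16a-608 = (-(1/5)a-1/5)(-5a^3+10a^2-195a+190) + (-15a^2+15a-570)
  -5a^3+10a^2-195a+190 = ((1/3)a-1/3)(-15a^2+15a-570) + (0)
Last nonzero remainder: -15a^2+15a-570. Dividing through by -15 gives the monic gcd a^2-a+38.
Cancel a^2-a+38 from numerator and denominator to get the reduced form.

(16-a^2)/(-5+5a)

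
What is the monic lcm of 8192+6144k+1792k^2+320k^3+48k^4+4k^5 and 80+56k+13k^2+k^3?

10240+9728k+3776k^2+848k^3+140k^4+17k^5+k^6

Euclidean algorithm in ℚ[k]:
  4k^5+48k^4+320k^3+1792k^2+6144k+8192 = (4k^2-4k+148)(k^3+13k^2+56k+80) + (-228k^2-1824k-3648)
  k^3+13k^2+56k+80 = (-(1/228)k-5/228)(-228k^2-1824k-3648) + (0)
Last nonzero remainder: -228k^2-1824k-3648. Dividing through by -228 gives the monic gcd k^2+8k+16.
Then lcm(f, g) = f·g / gcd(f, g); expanding and making the result monic gives the answer.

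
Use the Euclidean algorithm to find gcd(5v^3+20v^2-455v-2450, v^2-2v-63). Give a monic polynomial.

v+7

By polynomial division,
  5v^3+20v^2-455v-2450 = (5v+30)(v^2-2v-63) + (-80v-560)
  v^2-2v-63 = (-(1/80)v+9/80)(-80v-560) + (0)
Last nonzero remainder: -80v-560. Dividing through by -80 gives the monic gcd v+7.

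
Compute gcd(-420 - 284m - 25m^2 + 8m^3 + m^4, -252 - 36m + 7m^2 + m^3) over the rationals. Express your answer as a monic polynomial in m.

Euclidean algorithm in ℚ[m]:
  m^4 + 8m^3 - 25m^2 - 284m - 420 = (m + 1)(m^3 + 7m^2 - 36m - 252) + (4m^2 + 4m - 168)
  m^3 + 7m^2 - 36m - 252 = ((1/4)m + 3/2)(4m^2 + 4m - 168) + (0)
Last nonzero remainder: 4m^2 + 4m - 168. Dividing through by 4 gives the monic gcd m^2 + m - 42.

-42 + m + m^2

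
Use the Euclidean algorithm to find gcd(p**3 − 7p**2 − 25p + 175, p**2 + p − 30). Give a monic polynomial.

p − 5

Apply the Euclidean algorithm:
  p**3 − 7p**2 − 25p + 175 = (p − 8)(p**2 + p − 30) + (13p − 65)
  p**2 + p − 30 = ((1/13)p + 6/13)(13p − 65) + (0)
Last nonzero remainder: 13p − 65. Dividing through by 13 gives the monic gcd p − 5.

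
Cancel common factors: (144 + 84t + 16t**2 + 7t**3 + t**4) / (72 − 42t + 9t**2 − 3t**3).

(−12 − 8t − t**2)/(−6 + 3t)

Euclidean algorithm in ℚ[t]:
  t**4 + 7t**3 + 16t**2 + 84t + 144 = (−(1/3)t − 10/3)(−3t**3 + 9t**2 − 42t + 72) + (32t**2 − 32t + 384)
  −3t**3 + 9t**2 − 42t + 72 = (−(3/32)t + 3/16)(32t**2 − 32t + 384) + (0)
Last nonzero remainder: 32t**2 − 32t + 384. Dividing through by 32 gives the monic gcd t**2 − t + 12.
Cancel t**2 − t + 12 from numerator and denominator to get the reduced form.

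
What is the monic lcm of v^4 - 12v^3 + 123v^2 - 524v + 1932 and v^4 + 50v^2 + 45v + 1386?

v^6 - 7v^5 + 96v^4 - 305v^3 + 3371v^2 - 7632v + 63756

Apply the Euclidean algorithm:
  v^4 - 12v^3 + 123v^2 - 524v + 1932 = (v^4 + 50v^2 + 45v + 1386) + (-12v^3 + 73v^2 - 569v + 546)
  v^4 + 50v^2 + 45v + 1386 = (-(1/12)v - 73/144)(-12v^3 + 73v^2 - 569v + 546) + ((5701/144)v^2 - (28505/144)v + 39907/24)
  -12v^3 + 73v^2 - 569v + 546 = (-(1728/5701)v + 1872/5701)((5701/144)v^2 - (28505/144)v + 39907/24) + (0)
Last nonzero remainder: (5701/144)v^2 - (28505/144)v + 39907/24. Dividing through by 5701/144 gives the monic gcd v^2 - 5v + 42.
Then lcm(f, g) = f·g / gcd(f, g); expanding and making the result monic gives the answer.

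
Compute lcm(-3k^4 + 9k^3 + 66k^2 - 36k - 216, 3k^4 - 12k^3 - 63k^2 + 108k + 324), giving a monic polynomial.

Apply the Euclidean algorithm:
  -3k^4 + 9k^3 + 66k^2 - 36k - 216 = (-1)(3k^4 - 12k^3 - 63k^2 + 108k + 324) + (-3k^3 + 3k^2 + 72k + 108)
  3k^4 - 12k^3 - 63k^2 + 108k + 324 = (-k + 3)(-3k^3 + 3k^2 + 72k + 108) + (0)
Last nonzero remainder: -3k^3 + 3k^2 + 72k + 108. Dividing through by -3 gives the monic gcd k^3 - k^2 - 24k - 36.
Then lcm(f, g) = f·g / gcd(f, g); expanding and making the result monic gives the answer.

k^5 - 6k^4 - 13k^3 + 78k^2 + 36k - 216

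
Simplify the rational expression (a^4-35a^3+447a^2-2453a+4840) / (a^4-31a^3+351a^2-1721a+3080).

By polynomial division,
  a^4-35a^3+447a^2-2453a+4840 = (a^4-31a^3+351a^2-1721a+3080) + (-4a^3+96a^2-732a+1760)
  a^4-31a^3+351a^2-1721a+3080 = (-(1/4)a+7/4)(-4a^3+96a^2-732a+1760) + (0)
Last nonzero remainder: -4a^3+96a^2-732a+1760. Dividing through by -4 gives the monic gcd a^3-24a^2+183a-440.
Cancel a^3-24a^2+183a-440 from numerator and denominator to get the reduced form.

(a-11)/(a-7)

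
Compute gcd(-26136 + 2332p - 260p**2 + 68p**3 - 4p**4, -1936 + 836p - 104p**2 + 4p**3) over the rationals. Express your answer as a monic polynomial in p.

121 - 22p + p**2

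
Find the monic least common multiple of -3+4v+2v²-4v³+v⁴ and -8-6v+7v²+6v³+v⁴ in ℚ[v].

Apply the Euclidean algorithm:
  v⁴-4v³+2v²+4v-3 = (v⁴+6v³+7v²-6v-8) + (-10v³-5v²+10v+5)
  v⁴+6v³+7v²-6v-8 = (-(1/10)v-11/20)(-10v³-5v²+10v+5) + ((21/4)v²-21/4)
  -10v³-5v²+10v+5 = (-(40/21)v-20/21)((21/4)v²-21/4) + (0)
Last nonzero remainder: (21/4)v²-21/4. Dividing through by 21/4 gives the monic gcd v²-1.
Then lcm(f, g) = f·g / gcd(f, g); expanding and making the result monic gives the answer.

-24+14v+37v²-16v³-14v⁴+2v⁵+v⁶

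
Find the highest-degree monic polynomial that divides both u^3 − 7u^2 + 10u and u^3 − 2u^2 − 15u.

Repeated division with remainder:
  u^3 − 7u^2 + 10u = (u^3 − 2u^2 − 15u) + (−5u^2 + 25u)
  u^3 − 2u^2 − 15u = (−(1/5)u − 3/5)(−5u^2 + 25u) + (0)
Last nonzero remainder: −5u^2 + 25u. Dividing through by −5 gives the monic gcd u^2 − 5u.

u^2 − 5u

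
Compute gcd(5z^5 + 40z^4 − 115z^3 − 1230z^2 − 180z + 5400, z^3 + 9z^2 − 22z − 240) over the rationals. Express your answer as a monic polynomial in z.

z^2 + z − 30

Repeated division with remainder:
  5z^5 + 40z^4 − 115z^3 − 1230z^2 − 180z + 5400 = (5z^2 − 5z + 40)(z^3 + 9z^2 − 22z − 240) + (−500z^2 − 500z + 15000)
  z^3 + 9z^2 − 22z − 240 = (−(1/500)z − 2/125)(−500z^2 − 500z + 15000) + (0)
Last nonzero remainder: −500z^2 − 500z + 15000. Dividing through by −500 gives the monic gcd z^2 + z − 30.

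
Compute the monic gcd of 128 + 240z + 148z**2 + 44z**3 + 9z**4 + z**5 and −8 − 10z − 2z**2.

4 + 5z + z**2

Euclidean algorithm in ℚ[z]:
  z**5 + 9z**4 + 44z**3 + 148z**2 + 240z + 128 = (−(1/2)z**3 − 2z**2 − 10z − 16)(−2z**2 − 10z − 8) + (0)
Last nonzero remainder: −2z**2 − 10z − 8. Dividing through by −2 gives the monic gcd z**2 + 5z + 4.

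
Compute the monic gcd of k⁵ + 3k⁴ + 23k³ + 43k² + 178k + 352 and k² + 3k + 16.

k² + 3k + 16

Euclidean algorithm in ℚ[k]:
  k⁵ + 3k⁴ + 23k³ + 43k² + 178k + 352 = (k³ + 7k + 22)(k² + 3k + 16) + (0)
The last nonzero remainder k² + 3k + 16 is already monic.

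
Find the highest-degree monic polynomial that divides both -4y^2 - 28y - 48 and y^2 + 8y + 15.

y + 3

Repeated division with remainder:
  -4y^2 - 28y - 48 = (-4)(y^2 + 8y + 15) + (4y + 12)
  y^2 + 8y + 15 = ((1/4)y + 5/4)(4y + 12) + (0)
Last nonzero remainder: 4y + 12. Dividing through by 4 gives the monic gcd y + 3.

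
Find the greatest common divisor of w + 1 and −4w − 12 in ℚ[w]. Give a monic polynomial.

By polynomial division,
  w + 1 = (−1/4)(−4w − 12) + (−2)
  −4w − 12 = (2w + 6)(−2) + (0)
The last nonzero remainder is the constant −2, so the polynomials are coprime and gcd = 1.

1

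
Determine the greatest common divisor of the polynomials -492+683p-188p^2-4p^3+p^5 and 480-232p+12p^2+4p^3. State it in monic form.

Repeated division with remainder:
  p^5-4p^3-188p^2+683p-492 = ((1/4)p^2-(3/4)p+63/4)(4p^3+12p^2-232p+480) + (-671p^2+4697p-8052)
  4p^3+12p^2-232p+480 = (-(4/671)p-40/671)(-671p^2+4697p-8052) + (0)
Last nonzero remainder: -671p^2+4697p-8052. Dividing through by -671 gives the monic gcd p^2-7p+12.

12-7p+p^2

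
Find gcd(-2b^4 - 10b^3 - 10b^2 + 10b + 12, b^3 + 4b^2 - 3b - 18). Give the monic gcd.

Euclidean algorithm in ℚ[b]:
  -2b^4 - 10b^3 - 10b^2 + 10b + 12 = (-2b - 2)(b^3 + 4b^2 - 3b - 18) + (-8b^2 - 32b - 24)
  b^3 + 4b^2 - 3b - 18 = (-(1/8)b)(-8b^2 - 32b - 24) + (-6b - 18)
  -8b^2 - 32b - 24 = ((4/3)b + 4/3)(-6b - 18) + (0)
Last nonzero remainder: -6b - 18. Dividing through by -6 gives the monic gcd b + 3.

b + 3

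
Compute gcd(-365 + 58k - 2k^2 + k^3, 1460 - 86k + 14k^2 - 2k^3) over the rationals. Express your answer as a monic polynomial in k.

Apply the Euclidean algorithm:
  k^3 - 2k^2 + 58k - 365 = (-1/2)(-2k^3 + 14k^2 - 86k + 1460) + (5k^2 + 15k + 365)
  -2k^3 + 14k^2 - 86k + 1460 = (-(2/5)k + 4)(5k^2 + 15k + 365) + (0)
Last nonzero remainder: 5k^2 + 15k + 365. Dividing through by 5 gives the monic gcd k^2 + 3k + 73.

73 + 3k + k^2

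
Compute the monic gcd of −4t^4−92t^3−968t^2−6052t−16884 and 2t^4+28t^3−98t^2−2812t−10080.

t^2+16t+63

By polynomial division,
  −4t^4−92t^3−968t^2−6052t−16884 = (−2)(2t^4+28t^3−98t^2−2812t−10080) + (−36t^3−1164t^2−11676t−37044)
  2t^4+28t^3−98t^2−2812t−10080 = (−(1/18)t+55/54)(−36t^3−1164t^2−11676t−37044) + ((3950/9)t^2+(63200/9)t+27650)
  −36t^3−1164t^2−11676t−37044 = (−(162/1975)t−2646/1975)((3950/9)t^2+(63200/9)t+27650) + (0)
Last nonzero remainder: (3950/9)t^2+(63200/9)t+27650. Dividing through by 3950/9 gives the monic gcd t^2+16t+63.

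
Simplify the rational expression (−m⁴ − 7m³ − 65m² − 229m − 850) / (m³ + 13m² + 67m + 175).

Repeated division with remainder:
  −m⁴ − 7m³ − 65m² − 229m − 850 = (−m + 6)(m³ + 13m² + 67m + 175) + (−76m² − 456m − 1900)
  m³ + 13m² + 67m + 175 = (−(1/76)m − 7/76)(−76m² − 456m − 1900) + (0)
Last nonzero remainder: −76m² − 456m − 1900. Dividing through by −76 gives the monic gcd m² + 6m + 25.
Cancel m² + 6m + 25 from numerator and denominator to get the reduced form.

(−m² − m − 34)/(m + 7)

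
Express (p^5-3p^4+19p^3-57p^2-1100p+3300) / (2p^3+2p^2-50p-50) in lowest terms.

(p^3-3p^2+44p-132)/(2p+2)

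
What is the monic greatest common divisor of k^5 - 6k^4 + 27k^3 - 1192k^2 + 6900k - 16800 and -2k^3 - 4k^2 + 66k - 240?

Euclidean algorithm in ℚ[k]:
  k^5 - 6k^4 + 27k^3 - 1192k^2 + 6900k - 16800 = (-(1/2)k^2 + 4k - 38)(-2k^3 - 4k^2 + 66k - 240) + (-1728k^2 + 10368k - 25920)
  -2k^3 - 4k^2 + 66k - 240 = ((1/864)k + 1/108)(-1728k^2 + 10368k - 25920) + (0)
Last nonzero remainder: -1728k^2 + 10368k - 25920. Dividing through by -1728 gives the monic gcd k^2 - 6k + 15.

k^2 - 6k + 15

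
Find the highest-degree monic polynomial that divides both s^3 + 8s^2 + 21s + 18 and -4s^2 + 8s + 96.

1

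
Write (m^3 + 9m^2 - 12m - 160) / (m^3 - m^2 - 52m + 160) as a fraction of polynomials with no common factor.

(m + 5)/(m - 5)

By polynomial division,
  m^3 + 9m^2 - 12m - 160 = (m^3 - m^2 - 52m + 160) + (10m^2 + 40m - 320)
  m^3 - m^2 - 52m + 160 = ((1/10)m - 1/2)(10m^2 + 40m - 320) + (0)
Last nonzero remainder: 10m^2 + 40m - 320. Dividing through by 10 gives the monic gcd m^2 + 4m - 32.
Cancel m^2 + 4m - 32 from numerator and denominator to get the reduced form.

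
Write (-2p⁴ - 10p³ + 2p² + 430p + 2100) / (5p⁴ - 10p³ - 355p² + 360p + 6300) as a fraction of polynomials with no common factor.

By polynomial division,
  -2p⁴ - 10p³ + 2p² + 430p + 2100 = (-2/5)(5p⁴ - 10p³ - 355p² + 360p + 6300) + (-14p³ - 140p² + 574p + 4620)
  5p⁴ - 10p³ - 355p² + 360p + 6300 = (-(5/14)p + 30/7)(-14p³ - 140p² + 574p + 4620) + (450p² - 450p - 13500)
  -14p³ - 140p² + 574p + 4620 = (-(7/225)p - 77/225)(450p² - 450p - 13500) + (0)
Last nonzero remainder: 450p² - 450p - 13500. Dividing through by 450 gives the monic gcd p² - p - 30.
Cancel p² - p - 30 from numerator and denominator to get the reduced form.

(-2p² - 12p - 70)/(5p² - 5p - 210)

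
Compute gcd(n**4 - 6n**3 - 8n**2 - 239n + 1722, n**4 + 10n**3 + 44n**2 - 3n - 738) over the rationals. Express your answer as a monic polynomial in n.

n**2 + 7n + 41

By polynomial division,
  n**4 - 6n**3 - 8n**2 - 239n + 1722 = (n**4 + 10n**3 + 44n**2 - 3n - 738) + (-16n**3 - 52n**2 - 236n + 2460)
  n**4 + 10n**3 + 44n**2 - 3n - 738 = (-(1/16)n - 27/64)(-16n**3 - 52n**2 - 236n + 2460) + ((117/16)n**2 + (819/16)n + 4797/16)
  -16n**3 - 52n**2 - 236n + 2460 = (-(256/117)n + 320/39)((117/16)n**2 + (819/16)n + 4797/16) + (0)
Last nonzero remainder: (117/16)n**2 + (819/16)n + 4797/16. Dividing through by 117/16 gives the monic gcd n**2 + 7n + 41.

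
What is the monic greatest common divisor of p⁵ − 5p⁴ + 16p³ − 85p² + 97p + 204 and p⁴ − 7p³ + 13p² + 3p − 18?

Repeated division with remainder:
  p⁵ − 5p⁴ + 16p³ − 85p² + 97p + 204 = (p + 2)(p⁴ − 7p³ + 13p² + 3p − 18) + (17p³ − 114p² + 109p + 240)
  p⁴ − 7p³ + 13p² + 3p − 18 = ((1/17)p − 5/289)(17p³ − 114p² + 109p + 240) + ((1334/289)p² − (2668/289)p − 4002/289)
  17p³ − 114p² + 109p + 240 = ((4913/1334)p − 11560/667)((1334/289)p² − (2668/289)p − 4002/289) + (0)
Last nonzero remainder: (1334/289)p² − (2668/289)p − 4002/289. Dividing through by 1334/289 gives the monic gcd p² − 2p − 3.

p² − 2p − 3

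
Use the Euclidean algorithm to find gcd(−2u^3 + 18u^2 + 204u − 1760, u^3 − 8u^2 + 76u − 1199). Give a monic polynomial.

u − 11

Repeated division with remainder:
  −2u^3 + 18u^2 + 204u − 1760 = (−2)(u^3 − 8u^2 + 76u − 1199) + (2u^2 + 356u − 4158)
  u^3 − 8u^2 + 76u − 1199 = ((1/2)u − 93)(2u^2 + 356u − 4158) + (35263u − 387893)
  2u^2 + 356u − 4158 = ((2/35263)u + 378/35263)(35263u − 387893) + (0)
Last nonzero remainder: 35263u − 387893. Dividing through by 35263 gives the monic gcd u − 11.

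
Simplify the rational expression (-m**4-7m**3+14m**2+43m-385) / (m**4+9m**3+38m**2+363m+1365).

(-m**2+5m-11)/(m**2-3m+39)

Repeated division with remainder:
  -m**4-7m**3+14m**2+43m-385 = (-1)(m**4+9m**3+38m**2+363m+1365) + (2m**3+52m**2+406m+980)
  m**4+9m**3+38m**2+363m+1365 = ((1/2)m-17/2)(2m**3+52m**2+406m+980) + (277m**2+3324m+9695)
  2m**3+52m**2+406m+980 = ((2/277)m+28/277)(277m**2+3324m+9695) + (0)
Last nonzero remainder: 277m**2+3324m+9695. Dividing through by 277 gives the monic gcd m**2+12m+35.
Cancel m**2+12m+35 from numerator and denominator to get the reduced form.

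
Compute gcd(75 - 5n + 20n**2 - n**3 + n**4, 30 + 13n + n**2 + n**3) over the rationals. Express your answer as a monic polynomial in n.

Euclidean algorithm in ℚ[n]:
  n**4 - n**3 + 20n**2 - 5n + 75 = (n - 2)(n**3 + n**2 + 13n + 30) + (9n**2 - 9n + 135)
  n**3 + n**2 + 13n + 30 = ((1/9)n + 2/9)(9n**2 - 9n + 135) + (0)
Last nonzero remainder: 9n**2 - 9n + 135. Dividing through by 9 gives the monic gcd n**2 - n + 15.

15 - n + n**2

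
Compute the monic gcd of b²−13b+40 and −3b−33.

1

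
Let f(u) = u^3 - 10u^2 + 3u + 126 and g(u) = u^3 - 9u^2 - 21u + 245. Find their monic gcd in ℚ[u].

u - 7

Repeated division with remainder:
  u^3 - 10u^2 + 3u + 126 = (u^3 - 9u^2 - 21u + 245) + (-u^2 + 24u - 119)
  u^3 - 9u^2 - 21u + 245 = (-u - 15)(-u^2 + 24u - 119) + (220u - 1540)
  -u^2 + 24u - 119 = (-(1/220)u + 17/220)(220u - 1540) + (0)
Last nonzero remainder: 220u - 1540. Dividing through by 220 gives the monic gcd u - 7.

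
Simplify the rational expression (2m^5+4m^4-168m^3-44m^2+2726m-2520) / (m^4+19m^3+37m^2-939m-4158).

(2m^3-42m+40)/(m^2+17m+66)

By polynomial division,
  2m^5+4m^4-168m^3-44m^2+2726m-2520 = (2m-34)(m^4+19m^3+37m^2-939m-4158) + (404m^3+3092m^2-20884m-143892)
  m^4+19m^3+37m^2-939m-4158 = ((1/404)m+573/20402)(404m^3+3092m^2-20884m-143892) + ((18900/10201)m^2+(37800/10201)m-1190700/10201)
  404m^3+3092m^2-20884m-143892 = ((1030301/4725)m+5824771/4725)((18900/10201)m^2+(37800/10201)m-1190700/10201) + (0)
Last nonzero remainder: (18900/10201)m^2+(37800/10201)m-1190700/10201. Dividing through by 18900/10201 gives the monic gcd m^2+2m-63.
Cancel m^2+2m-63 from numerator and denominator to get the reduced form.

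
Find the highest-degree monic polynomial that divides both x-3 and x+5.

By polynomial division,
  x-3 = (x+5) + (-8)
  x+5 = (-(1/8)x-5/8)(-8) + (0)
The last nonzero remainder is the constant -8, so the polynomials are coprime and gcd = 1.

1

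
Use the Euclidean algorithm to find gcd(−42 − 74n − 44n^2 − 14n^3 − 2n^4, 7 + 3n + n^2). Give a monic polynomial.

7 + 3n + n^2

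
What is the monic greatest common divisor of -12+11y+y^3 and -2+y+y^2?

Apply the Euclidean algorithm:
  y^3+11y-12 = (y-1)(y^2+y-2) + (14y-14)
  y^2+y-2 = ((1/14)y+1/7)(14y-14) + (0)
Last nonzero remainder: 14y-14. Dividing through by 14 gives the monic gcd y-1.

-1+y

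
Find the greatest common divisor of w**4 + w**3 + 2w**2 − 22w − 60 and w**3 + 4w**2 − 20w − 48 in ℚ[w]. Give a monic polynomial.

Euclidean algorithm in ℚ[w]:
  w**4 + w**3 + 2w**2 − 22w − 60 = (w − 3)(w**3 + 4w**2 − 20w − 48) + (34w**2 − 34w − 204)
  w**3 + 4w**2 − 20w − 48 = ((1/34)w + 5/34)(34w**2 − 34w − 204) + (−9w − 18)
  34w**2 − 34w − 204 = (−(34/9)w + 34/3)(−9w − 18) + (0)
Last nonzero remainder: −9w − 18. Dividing through by −9 gives the monic gcd w + 2.

w + 2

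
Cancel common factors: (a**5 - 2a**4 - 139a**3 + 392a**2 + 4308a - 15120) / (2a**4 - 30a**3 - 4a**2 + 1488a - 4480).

By polynomial division,
  a**5 - 2a**4 - 139a**3 + 392a**2 + 4308a - 15120 = ((1/2)a + 13/2)(2a**4 - 30a**3 - 4a**2 + 1488a - 4480) + (58a**3 - 326a**2 - 3124a + 14000)
  2a**4 - 30a**3 - 4a**2 + 1488a - 4480 = ((1/29)a - 272/841)(58a**3 - 326a**2 - 3124a + 14000) + (-(1440/841)a**2 - (4320/841)a + 40320/841)
  58a**3 - 326a**2 - 3124a + 14000 = (-(24389/720)a + 21025/72)(-(1440/841)a**2 - (4320/841)a + 40320/841) + (0)
Last nonzero remainder: -(1440/841)a**2 - (4320/841)a + 40320/841. Dividing through by -1440/841 gives the monic gcd a**2 + 3a - 28.
Cancel a**2 + 3a - 28 from numerator and denominator to get the reduced form.

(a**3 - 5a**2 - 96a + 540)/(2a**2 - 36a + 160)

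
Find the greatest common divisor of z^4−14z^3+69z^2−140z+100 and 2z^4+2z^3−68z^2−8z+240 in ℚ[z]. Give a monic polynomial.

Apply the Euclidean algorithm:
  z^4−14z^3+69z^2−140z+100 = (1/2)(2z^4+2z^3−68z^2−8z+240) + (−15z^3+103z^2−136z−20)
  2z^4+2z^3−68z^2−8z+240 = (−(2/15)z−236/225)(−15z^3+103z^2−136z−20) + ((4928/225)z^2−(34496/225)z+9856/45)
  −15z^3+103z^2−136z−20 = (−(3375/4928)z−225/2464)((4928/225)z^2−(34496/225)z+9856/45) + (0)
Last nonzero remainder: (4928/225)z^2−(34496/225)z+9856/45. Dividing through by 4928/225 gives the monic gcd z^2−7z+10.

z^2−7z+10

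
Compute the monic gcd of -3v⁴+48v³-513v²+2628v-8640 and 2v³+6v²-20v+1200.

v²-7v+60

By polynomial division,
  -3v⁴+48v³-513v²+2628v-8640 = (-(3/2)v+57/2)(2v³+6v²-20v+1200) + (-714v²+4998v-42840)
  2v³+6v²-20v+1200 = (-(1/357)v-10/357)(-714v²+4998v-42840) + (0)
Last nonzero remainder: -714v²+4998v-42840. Dividing through by -714 gives the monic gcd v²-7v+60.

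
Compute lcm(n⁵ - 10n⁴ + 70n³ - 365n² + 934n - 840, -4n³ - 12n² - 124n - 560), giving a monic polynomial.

n⁶ - 6n⁵ + 30n⁴ - 85n³ - 526n² + 2896n - 3360

Apply the Euclidean algorithm:
  n⁵ - 10n⁴ + 70n³ - 365n² + 934n - 840 = (-(1/4)n² + (13/4)n - 39/2)(-4n³ - 12n² - 124n - 560) + (-336n² + 336n - 11760)
  -4n³ - 12n² - 124n - 560 = ((1/84)n + 1/21)(-336n² + 336n - 11760) + (0)
Last nonzero remainder: -336n² + 336n - 11760. Dividing through by -336 gives the monic gcd n² - n + 35.
Then lcm(f, g) = f·g / gcd(f, g); expanding and making the result monic gives the answer.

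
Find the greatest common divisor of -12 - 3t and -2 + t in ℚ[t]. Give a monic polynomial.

Apply the Euclidean algorithm:
  -3t - 12 = (-3)(t - 2) + (-18)
  t - 2 = (-(1/18)t + 1/9)(-18) + (0)
The last nonzero remainder is the constant -18, so the polynomials are coprime and gcd = 1.

1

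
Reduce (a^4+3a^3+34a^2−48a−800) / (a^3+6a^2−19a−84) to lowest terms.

(a^3+7a^2+62a+200)/(a^2+10a+21)

Repeated division with remainder:
  a^4+3a^3+34a^2−48a−800 = (a−3)(a^3+6a^2−19a−84) + (71a^2−21a−1052)
  a^3+6a^2−19a−84 = ((1/71)a+447/5041)(71a^2−21a−1052) + (−(11700/5041)a+46800/5041)
  71a^2−21a−1052 = (−(357911/11700)a−1325783/11700)(−(11700/5041)a+46800/5041) + (0)
Last nonzero remainder: −(11700/5041)a+46800/5041. Dividing through by −11700/5041 gives the monic gcd a−4.
Cancel a−4 from numerator and denominator to get the reduced form.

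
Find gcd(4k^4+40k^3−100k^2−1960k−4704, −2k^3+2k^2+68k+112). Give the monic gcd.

k^2−3k−28

Apply the Euclidean algorithm:
  4k^4+40k^3−100k^2−1960k−4704 = (−2k−22)(−2k^3+2k^2+68k+112) + (80k^2−240k−2240)
  −2k^3+2k^2+68k+112 = (−(1/40)k−1/20)(80k^2−240k−2240) + (0)
Last nonzero remainder: 80k^2−240k−2240. Dividing through by 80 gives the monic gcd k^2−3k−28.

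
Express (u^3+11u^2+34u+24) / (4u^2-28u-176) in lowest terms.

(u^2+7u+6)/(4u-44)

Repeated division with remainder:
  u^3+11u^2+34u+24 = ((1/4)u+9/2)(4u^2-28u-176) + (204u+816)
  4u^2-28u-176 = ((1/51)u-11/51)(204u+816) + (0)
Last nonzero remainder: 204u+816. Dividing through by 204 gives the monic gcd u+4.
Cancel u+4 from numerator and denominator to get the reduced form.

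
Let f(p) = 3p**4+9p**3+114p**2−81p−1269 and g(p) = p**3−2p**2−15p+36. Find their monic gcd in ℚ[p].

Euclidean algorithm in ℚ[p]:
  3p**4+9p**3+114p**2−81p−1269 = (3p+15)(p**3−2p**2−15p+36) + (189p**2+36p−1809)
  p**3−2p**2−15p+36 = ((1/189)p−46/3969)(189p**2+36p−1809) + (−(2210/441)p+2210/147)
  189p**2+36p−1809 = (−(83349/2210)p−265923/2210)(−(2210/441)p+2210/147) + (0)
Last nonzero remainder: −(2210/441)p+2210/147. Dividing through by −2210/441 gives the monic gcd p−3.

p−3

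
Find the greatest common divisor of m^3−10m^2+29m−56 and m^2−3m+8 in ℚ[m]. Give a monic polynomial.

m^2−3m+8

By polynomial division,
  m^3−10m^2+29m−56 = (m−7)(m^2−3m+8) + (0)
The last nonzero remainder m^2−3m+8 is already monic.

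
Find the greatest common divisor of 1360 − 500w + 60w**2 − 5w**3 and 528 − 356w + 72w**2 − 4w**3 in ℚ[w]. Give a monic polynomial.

Apply the Euclidean algorithm:
  −5w**3 + 60w**2 − 500w + 1360 = (5/4)(−4w**3 + 72w**2 − 356w + 528) + (−30w**2 − 55w + 700)
  −4w**3 + 72w**2 − 356w + 528 = ((2/15)w − 119/45)(−30w**2 − 55w + 700) + (−(5353/9)w + 21412/9)
  −30w**2 − 55w + 700 = ((270/5353)w + 1575/5353)(−(5353/9)w + 21412/9) + (0)
Last nonzero remainder: −(5353/9)w + 21412/9. Dividing through by −5353/9 gives the monic gcd w − 4.

−4 + w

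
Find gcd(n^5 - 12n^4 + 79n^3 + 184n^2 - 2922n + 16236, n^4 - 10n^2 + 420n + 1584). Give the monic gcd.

n^3 - 4n^2 + 6n + 396

Apply the Euclidean algorithm:
  n^5 - 12n^4 + 79n^3 + 184n^2 - 2922n + 16236 = (n - 12)(n^4 - 10n^2 + 420n + 1584) + (89n^3 - 356n^2 + 534n + 35244)
  n^4 - 10n^2 + 420n + 1584 = ((1/89)n + 4/89)(89n^3 - 356n^2 + 534n + 35244) + (0)
Last nonzero remainder: 89n^3 - 356n^2 + 534n + 35244. Dividing through by 89 gives the monic gcd n^3 - 4n^2 + 6n + 396.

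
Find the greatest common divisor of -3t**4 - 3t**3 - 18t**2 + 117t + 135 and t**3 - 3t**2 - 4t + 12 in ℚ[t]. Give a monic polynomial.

Euclidean algorithm in ℚ[t]:
  -3t**4 - 3t**3 - 18t**2 + 117t + 135 = (-3t - 12)(t**3 - 3t**2 - 4t + 12) + (-66t**2 + 105t + 279)
  t**3 - 3t**2 - 4t + 12 = (-(1/66)t + 31/1452)(-66t**2 + 105t + 279) + (-(975/484)t + 2925/484)
  -66t**2 + 105t + 279 = ((10648/325)t + 15004/325)(-(975/484)t + 2925/484) + (0)
Last nonzero remainder: -(975/484)t + 2925/484. Dividing through by -975/484 gives the monic gcd t - 3.

t - 3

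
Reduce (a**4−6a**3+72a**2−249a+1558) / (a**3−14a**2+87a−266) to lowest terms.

Repeated division with remainder:
  a**4−6a**3+72a**2−249a+1558 = (a+8)(a**3−14a**2+87a−266) + (97a**2−679a+3686)
  a**3−14a**2+87a−266 = ((1/97)a−7/97)(97a**2−679a+3686) + (0)
Last nonzero remainder: 97a**2−679a+3686. Dividing through by 97 gives the monic gcd a**2−7a+38.
Cancel a**2−7a+38 from numerator and denominator to get the reduced form.

(a**2+a+41)/(a−7)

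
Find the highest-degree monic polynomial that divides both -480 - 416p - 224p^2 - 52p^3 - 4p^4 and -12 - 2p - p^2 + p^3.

By polynomial division,
  -4p^4 - 52p^3 - 224p^2 - 416p - 480 = (-4p - 56)(p^3 - p^2 - 2p - 12) + (-288p^2 - 576p - 1152)
  p^3 - p^2 - 2p - 12 = (-(1/288)p + 1/96)(-288p^2 - 576p - 1152) + (0)
Last nonzero remainder: -288p^2 - 576p - 1152. Dividing through by -288 gives the monic gcd p^2 + 2p + 4.

4 + 2p + p^2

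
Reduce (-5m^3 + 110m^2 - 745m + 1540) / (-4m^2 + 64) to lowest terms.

By polynomial division,
  -5m^3 + 110m^2 - 745m + 1540 = ((5/4)m - 55/2)(-4m^2 + 64) + (-825m + 3300)
  -4m^2 + 64 = ((4/825)m + 16/825)(-825m + 3300) + (0)
Last nonzero remainder: -825m + 3300. Dividing through by -825 gives the monic gcd m - 4.
Cancel m - 4 from numerator and denominator to get the reduced form.

(5m^2 - 90m + 385)/(4m + 16)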